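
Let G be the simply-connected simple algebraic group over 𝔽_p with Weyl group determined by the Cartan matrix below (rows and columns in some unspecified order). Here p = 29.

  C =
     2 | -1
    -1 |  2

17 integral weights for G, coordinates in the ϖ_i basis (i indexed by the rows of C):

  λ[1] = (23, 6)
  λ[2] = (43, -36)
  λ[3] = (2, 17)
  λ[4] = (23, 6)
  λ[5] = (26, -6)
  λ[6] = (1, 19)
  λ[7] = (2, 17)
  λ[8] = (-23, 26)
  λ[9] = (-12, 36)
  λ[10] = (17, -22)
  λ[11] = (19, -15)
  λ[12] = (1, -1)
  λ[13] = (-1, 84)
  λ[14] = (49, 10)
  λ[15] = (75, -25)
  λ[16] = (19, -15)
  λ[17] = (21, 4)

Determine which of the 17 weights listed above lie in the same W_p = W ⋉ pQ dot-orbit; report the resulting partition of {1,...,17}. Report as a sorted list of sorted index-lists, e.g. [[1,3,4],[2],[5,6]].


Cartan matrix: type A_2 (|W|=6); un-permuting the 2 rows.

Folding the 17 weights λ_j+ρ into Ā_29 (reps in the given 2-coord order):

  λ_1+ρ ↦ (22, 5) · λ_2+ρ ↦ (6, 14) · λ_3+ρ ↦ (3, 18) · λ_4+ρ ↦ (22, 5) · λ_5+ρ ↦ (22, 5) · λ_6+ρ ↦ (2, 20) · λ_7+ρ ↦ (3, 18) · λ_8+ρ ↦ (22, 5) · λ_9+ρ ↦ (3, 18) · λ_10+ρ ↦ (3, 18) · λ_11+ρ ↦ (6, 14) · λ_12+ρ ↦ (2, 0) · λ_13+ρ ↦ (2, 0) · λ_14+ρ ↦ (3, 18) · λ_15+ρ ↦ (18, 5) · λ_16+ρ ↦ (6, 14) · λ_17+ρ ↦ (22, 5)

Grouping the 17 weights by Ā_29-representative: 6 linkage classes.

[[1, 4, 5, 8, 17], [2, 11, 16], [3, 7, 9, 10, 14], [6], [12, 13], [15]]


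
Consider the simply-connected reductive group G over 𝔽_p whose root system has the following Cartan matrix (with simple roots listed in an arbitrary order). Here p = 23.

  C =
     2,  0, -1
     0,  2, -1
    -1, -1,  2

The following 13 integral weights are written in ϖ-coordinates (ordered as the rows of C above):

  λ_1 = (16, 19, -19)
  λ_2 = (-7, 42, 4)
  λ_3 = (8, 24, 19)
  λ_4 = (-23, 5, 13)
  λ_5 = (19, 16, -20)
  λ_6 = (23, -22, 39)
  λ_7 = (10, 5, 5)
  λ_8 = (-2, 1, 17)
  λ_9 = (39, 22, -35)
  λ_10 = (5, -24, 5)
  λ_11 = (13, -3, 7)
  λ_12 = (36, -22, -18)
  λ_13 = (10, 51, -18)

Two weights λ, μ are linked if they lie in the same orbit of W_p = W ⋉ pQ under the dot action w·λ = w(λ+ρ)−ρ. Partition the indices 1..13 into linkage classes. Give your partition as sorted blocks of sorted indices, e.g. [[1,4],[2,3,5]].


Root system A_3: the 3×3 matrix C matches after relabeling.

λ_j+ρ reflected into Ā_23 (⟨·,θ^∨⟩≤23); 3-tuples as given:

  1: (1, 2, 17);  2: (1, 2, 17);  3: (14, 2, 6);  4: (14, 2, 6);  5: (1, 2, 17);  6: (1, 2, 17);  7: (11, 6, 6);  8: (1, 2, 17);  9: (11, 6, 6);  10: (11, 6, 6);  11: (14, 2, 6);  12: (14, 2, 6);  13: (11, 6, 6)

Partition of {1..13} into 3 W_23-dot-orbits:

[[1, 2, 5, 6, 8], [3, 4, 11, 12], [7, 9, 10, 13]]


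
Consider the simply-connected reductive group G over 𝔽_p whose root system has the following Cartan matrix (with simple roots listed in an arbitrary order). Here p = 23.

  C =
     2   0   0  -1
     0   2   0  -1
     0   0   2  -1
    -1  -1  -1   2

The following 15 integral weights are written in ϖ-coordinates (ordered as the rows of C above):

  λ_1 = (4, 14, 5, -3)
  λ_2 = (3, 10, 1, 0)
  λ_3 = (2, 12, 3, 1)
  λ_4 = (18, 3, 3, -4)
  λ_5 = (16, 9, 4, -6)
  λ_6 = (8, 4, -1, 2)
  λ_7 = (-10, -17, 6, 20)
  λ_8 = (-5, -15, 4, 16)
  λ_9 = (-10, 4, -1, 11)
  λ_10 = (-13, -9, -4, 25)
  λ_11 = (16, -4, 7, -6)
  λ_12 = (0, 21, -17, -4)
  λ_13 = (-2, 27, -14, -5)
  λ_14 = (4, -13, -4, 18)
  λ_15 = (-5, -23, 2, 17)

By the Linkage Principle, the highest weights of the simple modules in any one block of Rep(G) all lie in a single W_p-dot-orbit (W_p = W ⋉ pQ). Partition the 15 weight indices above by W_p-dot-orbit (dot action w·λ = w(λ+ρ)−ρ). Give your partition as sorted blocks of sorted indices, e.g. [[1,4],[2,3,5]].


Root system D_4: the 4×4 matrix C matches after relabeling.

Folding the 15 weights λ_j+ρ into Ā_23 (reps in the given 4-coord order):

  [1] (3, 13, 4, 1)
  [2] (4, 11, 2, 1)
  [3] (3, 13, 4, 1)
  [4] (16, 1, 1, 2)
  [5] (12, 5, 0, 1)
  [6] (9, 5, 0, 3)
  [7] (4, 11, 2, 1)
  [8] (3, 13, 4, 1)
  [9] (9, 5, 0, 3)
  [10] (9, 5, 0, 3)
  [11] (9, 5, 0, 3)
  [12] (16, 1, 1, 2)
  [13] (12, 5, 0, 1)
  [14] (4, 11, 2, 1)
  [15] (3, 13, 4, 1)

Partition of {1..15} into 5 W_23-dot-orbits:

[[1, 3, 8, 15], [2, 7, 14], [4, 12], [5, 13], [6, 9, 10, 11]]


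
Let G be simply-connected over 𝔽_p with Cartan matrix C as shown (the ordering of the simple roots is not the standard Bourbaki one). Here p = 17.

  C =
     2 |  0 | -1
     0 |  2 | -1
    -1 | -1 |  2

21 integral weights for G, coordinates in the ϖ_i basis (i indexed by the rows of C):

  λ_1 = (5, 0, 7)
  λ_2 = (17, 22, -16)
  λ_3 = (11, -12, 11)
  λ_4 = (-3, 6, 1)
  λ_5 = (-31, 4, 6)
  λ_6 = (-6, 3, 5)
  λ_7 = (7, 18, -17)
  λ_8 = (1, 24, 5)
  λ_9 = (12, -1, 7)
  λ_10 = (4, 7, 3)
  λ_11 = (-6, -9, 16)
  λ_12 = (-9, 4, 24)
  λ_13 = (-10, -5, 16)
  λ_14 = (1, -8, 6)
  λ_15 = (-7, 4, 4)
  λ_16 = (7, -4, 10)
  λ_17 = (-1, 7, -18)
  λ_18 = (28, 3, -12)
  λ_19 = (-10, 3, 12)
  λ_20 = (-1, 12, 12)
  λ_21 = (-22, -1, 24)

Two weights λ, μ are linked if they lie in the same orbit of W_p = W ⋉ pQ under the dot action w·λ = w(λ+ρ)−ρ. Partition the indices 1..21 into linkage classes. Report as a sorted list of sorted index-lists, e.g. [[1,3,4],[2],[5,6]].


Cartan matrix: type A_3 (|W|=24); un-permuting the 3 rows.

Alcove-folded reps (p=17, 21 weights, presented ϖ-order):

  1: (6, 1, 8) · 2: (6, 1, 8) · 3: (5, 4, 1) · 4: (2, 7, 0) · 5: (5, 4, 1) · 6: (5, 4, 1) · 7: (6, 1, 8) · 8: (6, 1, 8) · 9: (9, 4, 4) · 10: (5, 8, 4) · 11: (5, 8, 4) · 12: (5, 8, 4) · 13: (9, 4, 4) · 14: (2, 7, 0) · 15: (5, 4, 1) · 16: (6, 1, 8) · 17: (8, 0, 9) · 18: (5, 4, 1) · 19: (9, 4, 4) · 20: (9, 4, 4) · 21: (9, 4, 4)

6 distinct reps among the 21 weights ⇒ 6 W_17-linkage classes:

[[1, 2, 7, 8, 16], [3, 5, 6, 15, 18], [4, 14], [9, 13, 19, 20, 21], [10, 11, 12], [17]]


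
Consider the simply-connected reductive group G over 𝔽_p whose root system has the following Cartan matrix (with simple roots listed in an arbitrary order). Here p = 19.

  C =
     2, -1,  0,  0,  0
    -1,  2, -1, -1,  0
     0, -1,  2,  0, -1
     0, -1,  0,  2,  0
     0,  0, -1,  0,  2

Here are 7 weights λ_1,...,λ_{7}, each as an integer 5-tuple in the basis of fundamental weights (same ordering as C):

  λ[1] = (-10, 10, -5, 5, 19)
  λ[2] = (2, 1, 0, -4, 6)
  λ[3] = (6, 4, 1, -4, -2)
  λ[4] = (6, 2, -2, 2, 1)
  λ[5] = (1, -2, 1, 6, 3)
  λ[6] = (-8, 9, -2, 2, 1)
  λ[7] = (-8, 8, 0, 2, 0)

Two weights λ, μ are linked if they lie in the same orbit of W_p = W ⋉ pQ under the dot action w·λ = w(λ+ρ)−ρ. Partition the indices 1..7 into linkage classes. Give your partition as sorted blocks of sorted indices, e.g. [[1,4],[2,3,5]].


Cartan matrix: type D_5 (|W|=1920); un-permuting the 5 rows.

W_19-reps of the 7 weights in Ā_19 (same 5-coord order as C):

  λ_1+ρ ↦ (4, 1, 1, 7, 2)
  λ_2+ρ ↦ (2, 1, 0, 2, 7)
  λ_3+ρ ↦ (7, 2, 1, 3, 1)
  λ_4+ρ ↦ (7, 2, 1, 3, 1)
  λ_5+ρ ↦ (1, 1, 1, 6, 4)
  λ_6+ρ ↦ (7, 2, 1, 3, 1)
  λ_7+ρ ↦ (7, 2, 1, 3, 1)

Grouping the 7 weights by Ā_19-representative: 4 linkage classes.

[[1], [2], [3, 4, 6, 7], [5]]


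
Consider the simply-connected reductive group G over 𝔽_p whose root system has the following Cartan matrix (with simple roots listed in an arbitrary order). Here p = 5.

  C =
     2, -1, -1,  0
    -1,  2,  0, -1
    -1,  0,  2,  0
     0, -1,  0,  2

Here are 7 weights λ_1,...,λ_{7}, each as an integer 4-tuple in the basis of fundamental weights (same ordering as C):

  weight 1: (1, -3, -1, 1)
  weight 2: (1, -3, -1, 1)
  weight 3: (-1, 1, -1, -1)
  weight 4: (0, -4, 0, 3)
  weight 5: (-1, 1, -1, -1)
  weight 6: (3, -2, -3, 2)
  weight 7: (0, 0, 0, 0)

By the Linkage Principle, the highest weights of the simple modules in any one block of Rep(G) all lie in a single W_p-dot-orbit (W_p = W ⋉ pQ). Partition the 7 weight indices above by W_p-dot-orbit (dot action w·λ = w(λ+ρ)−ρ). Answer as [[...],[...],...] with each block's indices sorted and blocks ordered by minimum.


Root system A_4: the 4×4 matrix C matches after relabeling.

Folding the 7 weights λ_j+ρ into Ā_5 (reps in the given 4-coord order):

  [1] (0, 2, 0, 0)
  [2] (0, 2, 0, 0)
  [3] (0, 2, 0, 0)
  [4] (1, 1, 1, 1)
  [5] (0, 2, 0, 0)
  [6] (1, 1, 1, 1)
  [7] (1, 1, 1, 1)

The 7 indices split into 2 linkage classes (same alcove rep ⇔ same W_5-dot-orbit):

[[1, 2, 3, 5], [4, 6, 7]]


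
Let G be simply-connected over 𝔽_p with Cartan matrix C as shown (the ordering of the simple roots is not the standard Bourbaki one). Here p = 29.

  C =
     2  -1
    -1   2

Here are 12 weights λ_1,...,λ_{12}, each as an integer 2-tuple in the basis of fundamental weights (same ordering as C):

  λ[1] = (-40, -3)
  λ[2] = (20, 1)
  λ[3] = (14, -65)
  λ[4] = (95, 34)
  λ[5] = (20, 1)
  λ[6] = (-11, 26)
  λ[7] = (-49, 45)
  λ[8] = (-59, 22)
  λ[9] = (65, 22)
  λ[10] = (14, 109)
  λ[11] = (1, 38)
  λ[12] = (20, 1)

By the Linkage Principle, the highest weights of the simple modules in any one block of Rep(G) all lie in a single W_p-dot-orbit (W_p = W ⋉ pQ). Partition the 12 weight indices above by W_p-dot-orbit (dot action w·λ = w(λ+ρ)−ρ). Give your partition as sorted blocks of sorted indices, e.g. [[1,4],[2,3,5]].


Type A_2, rank 2, |W|=6; reorder rows/cols to standard.

Folding the 12 weights λ_j+ρ into Ā_29 (reps in the given 2-coord order):

    λ_1 → (10, 17)
    λ_2 → (21, 2)
    λ_3 → (6, 14)
    λ_4 → (6, 14)
    λ_5 → (21, 2)
    λ_6 → (10, 17)
    λ_7 → (10, 17)
    λ_8 → (6, 0)
    λ_9 → (21, 2)
    λ_10 → (6, 14)
    λ_11 → (10, 17)
    λ_12 → (21, 2)

The 12 indices split into 4 linkage classes (same alcove rep ⇔ same W_29-dot-orbit):

[[1, 6, 7, 11], [2, 5, 9, 12], [3, 4, 10], [8]]


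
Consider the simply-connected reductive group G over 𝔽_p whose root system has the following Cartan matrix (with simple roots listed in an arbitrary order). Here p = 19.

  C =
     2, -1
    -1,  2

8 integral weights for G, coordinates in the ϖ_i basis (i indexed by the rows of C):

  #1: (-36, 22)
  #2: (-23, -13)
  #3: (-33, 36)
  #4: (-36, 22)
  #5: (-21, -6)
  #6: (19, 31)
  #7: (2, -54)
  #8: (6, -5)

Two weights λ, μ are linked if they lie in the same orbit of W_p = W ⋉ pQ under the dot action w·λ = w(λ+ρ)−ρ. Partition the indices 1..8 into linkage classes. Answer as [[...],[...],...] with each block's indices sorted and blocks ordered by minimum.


A_2 Cartan matrix, 2 simple roots permuted; ρ=(1,1).

Ā_19 reps of the 8 weights (A_2, coords as presented):

  1: (3, 4)
  2: (3, 4)
  3: (1, 13)
  4: (3, 4)
  5: (1, 13)
  6: (1, 13)
  7: (3, 4)
  8: (3, 4)

2 distinct reps among the 8 weights ⇒ 2 W_19-linkage classes:

[[1, 2, 4, 7, 8], [3, 5, 6]]


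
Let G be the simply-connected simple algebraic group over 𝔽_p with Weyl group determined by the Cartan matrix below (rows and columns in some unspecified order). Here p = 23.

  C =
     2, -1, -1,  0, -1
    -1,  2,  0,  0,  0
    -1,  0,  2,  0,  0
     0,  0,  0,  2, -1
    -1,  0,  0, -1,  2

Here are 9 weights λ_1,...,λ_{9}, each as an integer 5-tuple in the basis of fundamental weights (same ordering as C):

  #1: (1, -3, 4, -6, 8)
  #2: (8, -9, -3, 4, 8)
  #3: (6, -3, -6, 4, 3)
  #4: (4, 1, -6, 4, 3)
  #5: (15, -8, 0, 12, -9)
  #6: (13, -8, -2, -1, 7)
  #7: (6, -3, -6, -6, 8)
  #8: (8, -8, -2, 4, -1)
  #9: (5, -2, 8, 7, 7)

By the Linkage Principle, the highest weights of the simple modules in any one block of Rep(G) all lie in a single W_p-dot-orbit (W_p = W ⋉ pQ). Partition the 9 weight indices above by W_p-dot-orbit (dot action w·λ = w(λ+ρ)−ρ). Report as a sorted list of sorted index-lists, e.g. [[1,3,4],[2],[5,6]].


Dynkin diagram of C (from the 8 off-diagonal −1 entries): D_5.

W_23-reps of the 9 weights in Ā_23 (same 5-coord order as C):

  1: (0, 2, 5, 5, 4)
  2: (1, 7, 1, 5, 0)
  3: (0, 2, 5, 5, 4)
  4: (0, 2, 5, 5, 4)
  5: (1, 7, 1, 5, 0)
  6: (1, 7, 1, 5, 0)
  7: (0, 2, 5, 5, 4)
  8: (1, 7, 1, 5, 0)
  9: (1, 7, 1, 5, 0)

2 distinct reps among the 9 weights ⇒ 2 W_23-linkage classes:

[[1, 3, 4, 7], [2, 5, 6, 8, 9]]


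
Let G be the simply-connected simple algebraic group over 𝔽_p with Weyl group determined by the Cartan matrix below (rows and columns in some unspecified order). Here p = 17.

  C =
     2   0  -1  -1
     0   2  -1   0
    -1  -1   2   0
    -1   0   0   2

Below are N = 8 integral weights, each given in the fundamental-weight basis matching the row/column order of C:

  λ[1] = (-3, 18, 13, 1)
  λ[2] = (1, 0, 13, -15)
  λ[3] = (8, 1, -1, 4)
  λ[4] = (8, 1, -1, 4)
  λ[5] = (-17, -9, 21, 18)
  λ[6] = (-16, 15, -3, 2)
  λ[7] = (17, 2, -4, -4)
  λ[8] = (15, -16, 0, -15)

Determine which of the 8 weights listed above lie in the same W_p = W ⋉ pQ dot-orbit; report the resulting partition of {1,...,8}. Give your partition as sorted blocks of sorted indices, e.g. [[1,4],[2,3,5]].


Dynkin diagram of C (from the 6 off-diagonal −1 entries): A_4.

Alcove-folded reps (p=17, 8 weights, presented ϖ-order):

  λ_1 → (12, 1, 2, 2);  λ_2 → (12, 1, 2, 2);  λ_3 → (9, 2, 0, 5);  λ_4 → (9, 2, 0, 5);  λ_5 → (9, 2, 0, 5);  λ_6 → (12, 1, 2, 2);  λ_7 → (12, 1, 2, 2);  λ_8 → (12, 1, 2, 2)

The 8 indices split into 2 linkage classes (same alcove rep ⇔ same W_17-dot-orbit):

[[1, 2, 6, 7, 8], [3, 4, 5]]


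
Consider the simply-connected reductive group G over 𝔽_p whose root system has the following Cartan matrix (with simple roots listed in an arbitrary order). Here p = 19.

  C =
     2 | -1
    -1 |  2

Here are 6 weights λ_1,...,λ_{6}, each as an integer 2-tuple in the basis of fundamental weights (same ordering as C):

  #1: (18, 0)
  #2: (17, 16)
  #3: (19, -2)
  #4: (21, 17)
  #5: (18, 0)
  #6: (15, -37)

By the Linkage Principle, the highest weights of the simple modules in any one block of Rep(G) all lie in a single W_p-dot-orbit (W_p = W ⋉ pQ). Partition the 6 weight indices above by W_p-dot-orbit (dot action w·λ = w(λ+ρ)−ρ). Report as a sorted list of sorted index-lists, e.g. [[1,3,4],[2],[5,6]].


Root system A_2: the 2×2 matrix C matches after relabeling.

Alcove-folded reps (p=19, 6 weights, presented ϖ-order):

  [1] (18, 0) · [2] (2, 1) · [3] (18, 0) · [4] (2, 1) · [5] (18, 0) · [6] (2, 1)

These 6 weights hit 2 W_19-dot-orbits; sizes (3, 3):

[[1, 3, 5], [2, 4, 6]]


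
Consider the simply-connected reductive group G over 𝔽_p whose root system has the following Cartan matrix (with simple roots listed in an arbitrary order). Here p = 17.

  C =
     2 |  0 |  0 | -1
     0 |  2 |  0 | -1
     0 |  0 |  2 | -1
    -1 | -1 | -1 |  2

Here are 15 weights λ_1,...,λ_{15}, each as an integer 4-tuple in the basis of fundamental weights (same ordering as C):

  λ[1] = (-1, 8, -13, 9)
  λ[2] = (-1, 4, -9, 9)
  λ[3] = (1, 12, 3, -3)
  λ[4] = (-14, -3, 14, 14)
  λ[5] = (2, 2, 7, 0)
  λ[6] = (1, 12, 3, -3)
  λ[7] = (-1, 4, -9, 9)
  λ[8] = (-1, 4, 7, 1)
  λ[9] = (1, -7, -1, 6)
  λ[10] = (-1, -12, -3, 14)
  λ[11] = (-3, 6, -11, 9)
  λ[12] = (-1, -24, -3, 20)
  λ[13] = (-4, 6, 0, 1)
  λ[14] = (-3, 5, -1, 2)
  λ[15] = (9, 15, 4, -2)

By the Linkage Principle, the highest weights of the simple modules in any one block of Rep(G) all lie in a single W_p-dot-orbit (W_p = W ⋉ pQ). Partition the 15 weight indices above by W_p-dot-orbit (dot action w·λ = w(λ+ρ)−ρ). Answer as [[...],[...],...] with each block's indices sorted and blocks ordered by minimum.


Dynkin diagram of C (from the 6 off-diagonal −1 entries): D_4.

Folding the 15 weights λ_j+ρ into Ā_17 (reps in the given 4-coord order):

  1: (0, 5, 8, 2);  2: (0, 5, 8, 2);  3: (0, 11, 2, 2);  4: (0, 11, 2, 2);  5: (3, 3, 8, 1);  6: (0, 11, 2, 2);  7: (0, 5, 8, 2);  8: (0, 5, 8, 2);  9: (2, 6, 0, 1);  10: (0, 11, 2, 2);  11: (0, 5, 8, 2);  12: (0, 11, 2, 2);  13: (2, 6, 0, 1);  14: (2, 6, 0, 1);  15: (3, 3, 8, 1)

The 15 indices split into 4 linkage classes (same alcove rep ⇔ same W_17-dot-orbit):

[[1, 2, 7, 8, 11], [3, 4, 6, 10, 12], [5, 15], [9, 13, 14]]


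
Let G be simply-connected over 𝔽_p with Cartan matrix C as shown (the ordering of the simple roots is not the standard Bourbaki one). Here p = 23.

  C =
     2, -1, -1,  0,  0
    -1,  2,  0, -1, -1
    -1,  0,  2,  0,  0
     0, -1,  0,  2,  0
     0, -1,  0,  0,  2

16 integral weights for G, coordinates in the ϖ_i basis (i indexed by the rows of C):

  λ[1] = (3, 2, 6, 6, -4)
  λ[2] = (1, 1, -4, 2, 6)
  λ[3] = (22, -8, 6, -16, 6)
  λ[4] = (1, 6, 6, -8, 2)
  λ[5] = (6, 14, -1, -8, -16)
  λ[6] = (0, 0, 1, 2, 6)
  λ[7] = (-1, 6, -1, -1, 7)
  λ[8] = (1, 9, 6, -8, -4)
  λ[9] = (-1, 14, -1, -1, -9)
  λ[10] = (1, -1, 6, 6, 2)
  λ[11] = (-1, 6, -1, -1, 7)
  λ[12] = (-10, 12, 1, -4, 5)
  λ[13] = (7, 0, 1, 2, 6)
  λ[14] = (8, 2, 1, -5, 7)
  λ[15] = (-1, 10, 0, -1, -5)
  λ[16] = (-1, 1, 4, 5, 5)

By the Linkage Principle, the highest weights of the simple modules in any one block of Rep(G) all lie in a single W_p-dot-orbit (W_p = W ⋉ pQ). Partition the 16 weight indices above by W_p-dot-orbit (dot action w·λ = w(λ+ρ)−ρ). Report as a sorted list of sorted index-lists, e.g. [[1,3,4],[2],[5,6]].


C ↔ D_5 under row/col permutation; |W(D_5)| = 1920.

W_23-reps of the 16 weights in Ā_23 (same 5-coord order as C):

  λ_1 → (2, 0, 7, 7, 3)
  λ_2 → (1, 1, 2, 3, 7)
  λ_3 → (0, 7, 0, 0, 8)
  λ_4 → (2, 0, 7, 7, 3)
  λ_5 → (0, 7, 0, 0, 8)
  λ_6 → (1, 1, 2, 3, 7)
  λ_7 → (0, 7, 0, 0, 8)
  λ_8 → (2, 0, 7, 7, 3)
  λ_9 → (0, 7, 0, 0, 8)
  λ_10 → (2, 0, 7, 7, 3)
  λ_11 → (0, 7, 0, 0, 8)
  λ_12 → (2, 1, 7, 3, 6)
  λ_13 → (1, 1, 2, 3, 7)
  λ_14 → (1, 1, 2, 3, 7)
  λ_15 → (0, 7, 1, 0, 4)
  λ_16 → (0, 2, 5, 6, 6)

These 16 weights hit 6 W_23-dot-orbits; sizes (4, 4, 5, 1, 1, 1):

[[1, 4, 8, 10], [2, 6, 13, 14], [3, 5, 7, 9, 11], [12], [15], [16]]


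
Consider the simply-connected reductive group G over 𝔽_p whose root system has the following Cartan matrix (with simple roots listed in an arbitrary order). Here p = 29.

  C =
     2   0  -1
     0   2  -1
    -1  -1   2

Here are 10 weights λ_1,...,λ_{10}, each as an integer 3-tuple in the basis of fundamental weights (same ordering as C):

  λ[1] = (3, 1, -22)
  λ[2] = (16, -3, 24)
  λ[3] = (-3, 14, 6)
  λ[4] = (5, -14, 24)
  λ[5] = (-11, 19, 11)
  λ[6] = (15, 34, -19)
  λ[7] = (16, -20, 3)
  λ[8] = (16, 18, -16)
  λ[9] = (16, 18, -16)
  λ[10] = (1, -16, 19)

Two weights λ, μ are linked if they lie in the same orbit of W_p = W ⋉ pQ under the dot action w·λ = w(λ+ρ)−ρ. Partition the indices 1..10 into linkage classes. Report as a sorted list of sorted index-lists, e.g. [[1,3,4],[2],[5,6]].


Root system A_3: the 3×3 matrix C matches after relabeling.

W_29-reps of the 10 weights in Ā_29 (same 3-coord order as C):

  [1] (2, 4, 15);  [2] (4, 11, 12);  [3] (2, 15, 5);  [4] (4, 11, 12);  [5] (7, 17, 2);  [6] (4, 11, 12);  [7] (2, 4, 15);  [8] (2, 4, 15);  [9] (2, 4, 15);  [10] (2, 15, 5)

Partition of {1..10} into 4 W_29-dot-orbits:

[[1, 7, 8, 9], [2, 4, 6], [3, 10], [5]]


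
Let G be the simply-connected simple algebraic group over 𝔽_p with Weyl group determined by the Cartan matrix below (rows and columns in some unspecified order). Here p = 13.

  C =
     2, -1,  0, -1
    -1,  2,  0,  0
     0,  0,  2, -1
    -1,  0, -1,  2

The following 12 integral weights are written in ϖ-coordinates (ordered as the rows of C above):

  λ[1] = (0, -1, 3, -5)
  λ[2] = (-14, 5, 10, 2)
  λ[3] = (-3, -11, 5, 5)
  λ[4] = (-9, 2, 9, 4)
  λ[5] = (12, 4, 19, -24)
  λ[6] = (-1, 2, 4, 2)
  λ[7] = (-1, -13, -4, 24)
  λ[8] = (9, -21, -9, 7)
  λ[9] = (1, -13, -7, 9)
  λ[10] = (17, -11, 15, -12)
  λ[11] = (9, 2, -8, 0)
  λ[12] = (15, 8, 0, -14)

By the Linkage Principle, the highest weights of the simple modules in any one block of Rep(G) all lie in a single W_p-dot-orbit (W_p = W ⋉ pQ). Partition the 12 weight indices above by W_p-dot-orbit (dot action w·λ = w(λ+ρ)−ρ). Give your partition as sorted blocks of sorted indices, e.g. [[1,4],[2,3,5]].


C ↔ A_4 under row/col permutation; |W(A_4)| = 120.

W_13-reps of the 12 weights in Ā_13 (same 4-coord order as C):

  [1] (0, 3, 0, 1)
  [2] (4, 2, 0, 6)
  [3] (4, 2, 0, 6)
  [4] (0, 3, 5, 3)
  [5] (0, 3, 5, 3)
  [6] (0, 3, 5, 3)
  [7] (0, 3, 0, 1)
  [8] (0, 3, 5, 3)
  [9] (4, 2, 0, 6)
  [10] (0, 3, 5, 3)
  [11] (4, 2, 0, 6)
  [12] (0, 3, 0, 1)

3 distinct reps among the 12 weights ⇒ 3 W_13-linkage classes:

[[1, 7, 12], [2, 3, 9, 11], [4, 5, 6, 8, 10]]


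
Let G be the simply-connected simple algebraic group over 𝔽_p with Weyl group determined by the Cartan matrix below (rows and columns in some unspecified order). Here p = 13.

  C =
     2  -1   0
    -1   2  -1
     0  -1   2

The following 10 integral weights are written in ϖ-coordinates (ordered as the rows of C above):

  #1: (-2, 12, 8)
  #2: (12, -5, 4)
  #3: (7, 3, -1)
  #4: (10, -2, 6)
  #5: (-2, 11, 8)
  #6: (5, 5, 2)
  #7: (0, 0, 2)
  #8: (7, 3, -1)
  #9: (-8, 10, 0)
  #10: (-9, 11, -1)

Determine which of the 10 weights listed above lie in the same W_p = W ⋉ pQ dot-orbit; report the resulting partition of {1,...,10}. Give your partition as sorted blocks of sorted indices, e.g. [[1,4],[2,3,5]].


Type A_3, rank 3, |W|=24; reorder rows/cols to standard.

Each λ_j+ρ reduced to Ā_13; 3-tuples below use C's row order:

  λ_1+ρ ↦ (8, 4, 0);  λ_2+ρ ↦ (8, 4, 0);  λ_3+ρ ↦ (8, 4, 0);  λ_4+ρ ↦ (6, 1, 2);  λ_5+ρ ↦ (7, 4, 1);  λ_6+ρ ↦ (4, 6, 1);  λ_7+ρ ↦ (1, 1, 3);  λ_8+ρ ↦ (8, 4, 0);  λ_9+ρ ↦ (7, 4, 1);  λ_10+ρ ↦ (8, 4, 0)

The 10 indices split into 5 linkage classes (same alcove rep ⇔ same W_13-dot-orbit):

[[1, 2, 3, 8, 10], [4], [5, 9], [6], [7]]


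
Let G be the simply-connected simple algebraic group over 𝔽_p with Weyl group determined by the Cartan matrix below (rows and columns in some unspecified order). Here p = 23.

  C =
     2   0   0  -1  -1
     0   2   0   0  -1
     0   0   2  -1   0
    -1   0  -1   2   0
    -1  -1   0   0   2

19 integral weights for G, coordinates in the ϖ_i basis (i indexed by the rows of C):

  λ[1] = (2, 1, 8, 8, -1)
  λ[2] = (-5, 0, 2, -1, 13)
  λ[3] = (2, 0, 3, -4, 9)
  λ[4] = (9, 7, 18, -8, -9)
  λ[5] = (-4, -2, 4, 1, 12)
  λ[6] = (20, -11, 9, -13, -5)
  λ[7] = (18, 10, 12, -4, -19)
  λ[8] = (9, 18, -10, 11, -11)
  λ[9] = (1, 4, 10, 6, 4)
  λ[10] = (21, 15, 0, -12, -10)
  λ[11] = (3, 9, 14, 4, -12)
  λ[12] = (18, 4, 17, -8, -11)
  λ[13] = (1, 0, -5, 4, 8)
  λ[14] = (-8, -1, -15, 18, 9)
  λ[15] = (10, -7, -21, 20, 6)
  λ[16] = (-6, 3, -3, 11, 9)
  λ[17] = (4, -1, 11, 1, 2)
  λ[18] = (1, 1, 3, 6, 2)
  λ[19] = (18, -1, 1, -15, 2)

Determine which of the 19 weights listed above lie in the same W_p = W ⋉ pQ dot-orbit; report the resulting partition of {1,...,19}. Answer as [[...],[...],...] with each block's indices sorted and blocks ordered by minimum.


Cartan matrix: type A_5 (|W|=720); un-permuting the 5 rows.

W_23-reps of the 19 weights in Ā_23 (same 5-coord order as C):

    λ_1 → (3, 2, 9, 9, 0)
    λ_2 → (0, 1, 1, 3, 10)
    λ_3 → (0, 1, 1, 3, 10)
    λ_4 → (5, 0, 12, 2, 3)
    λ_5 → (2, 1, 4, 1, 9)
    λ_6 → (5, 4, 2, 5, 5)
    λ_7 → (2, 1, 4, 1, 9)
    λ_8 → (0, 1, 1, 3, 10)
    λ_9 → (2, 2, 4, 7, 3)
    λ_10 → (2, 1, 4, 1, 9)
    λ_11 → (5, 0, 12, 2, 3)
    λ_12 → (2, 2, 4, 7, 3)
    λ_13 → (2, 1, 4, 1, 9)
    λ_14 → (5, 0, 12, 2, 3)
    λ_15 → (2, 1, 4, 1, 9)
    λ_16 → (5, 4, 2, 5, 5)
    λ_17 → (5, 0, 12, 2, 3)
    λ_18 → (2, 2, 4, 7, 3)
    λ_19 → (5, 0, 12, 2, 3)

Grouping the 19 weights by Ā_23-representative: 6 linkage classes.

[[1], [2, 3, 8], [4, 11, 14, 17, 19], [5, 7, 10, 13, 15], [6, 16], [9, 12, 18]]


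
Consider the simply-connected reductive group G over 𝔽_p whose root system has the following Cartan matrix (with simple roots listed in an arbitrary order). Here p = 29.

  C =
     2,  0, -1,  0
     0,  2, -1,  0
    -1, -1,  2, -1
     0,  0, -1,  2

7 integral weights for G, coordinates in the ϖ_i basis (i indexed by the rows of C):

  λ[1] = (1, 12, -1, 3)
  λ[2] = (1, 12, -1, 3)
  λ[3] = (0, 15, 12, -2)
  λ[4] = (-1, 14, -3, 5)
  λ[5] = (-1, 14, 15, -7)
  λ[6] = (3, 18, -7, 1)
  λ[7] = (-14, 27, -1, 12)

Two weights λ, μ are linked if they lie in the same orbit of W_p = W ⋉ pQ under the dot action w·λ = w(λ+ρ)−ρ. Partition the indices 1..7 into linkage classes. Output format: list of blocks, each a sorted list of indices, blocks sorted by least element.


C ↔ D_4 under row/col permutation; |W(D_4)| = 192.

Ā_29 reps of the 7 weights (D_4, coords as presented):

  [1] (2, 13, 0, 4);  [2] (2, 13, 0, 4);  [3] (0, 15, 1, 0);  [4] (2, 13, 0, 4);  [5] (2, 13, 0, 4);  [6] (2, 13, 0, 4);  [7] (0, 15, 1, 0)

2 distinct reps among the 7 weights ⇒ 2 W_29-linkage classes:

[[1, 2, 4, 5, 6], [3, 7]]


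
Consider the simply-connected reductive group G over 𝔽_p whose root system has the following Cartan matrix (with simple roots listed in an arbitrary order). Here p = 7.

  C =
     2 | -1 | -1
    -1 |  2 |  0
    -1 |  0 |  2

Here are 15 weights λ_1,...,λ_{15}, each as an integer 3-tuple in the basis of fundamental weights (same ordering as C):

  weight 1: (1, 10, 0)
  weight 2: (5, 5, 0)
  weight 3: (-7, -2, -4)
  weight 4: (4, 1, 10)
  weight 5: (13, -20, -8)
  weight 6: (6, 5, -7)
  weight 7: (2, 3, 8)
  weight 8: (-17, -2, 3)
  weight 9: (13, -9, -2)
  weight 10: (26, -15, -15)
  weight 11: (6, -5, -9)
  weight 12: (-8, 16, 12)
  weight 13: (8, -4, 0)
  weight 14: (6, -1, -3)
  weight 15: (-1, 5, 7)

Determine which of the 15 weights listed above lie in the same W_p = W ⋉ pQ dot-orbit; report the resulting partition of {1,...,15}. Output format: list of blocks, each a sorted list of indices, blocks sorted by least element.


Dynkin diagram of C (from the 4 off-diagonal −1 entries): A_3.

Alcove-folded reps (p=7, 15 weights, presented ϖ-order):

  [1] (4, 0, 2) · [2] (1, 0, 5) · [3] (4, 0, 2) · [4] (0, 3, 2) · [5] (5, 0, 2) · [6] (1, 0, 0) · [7] (0, 3, 2) · [8] (1, 2, 1) · [9] (1, 0, 5) · [10] (1, 0, 0) · [11] (4, 0, 2) · [12] (4, 0, 2) · [13] (4, 0, 2) · [14] (5, 0, 2) · [15] (1, 0, 0)

These 15 weights hit 6 W_7-dot-orbits; sizes (5, 2, 2, 2, 3, 1):

[[1, 3, 11, 12, 13], [2, 9], [4, 7], [5, 14], [6, 10, 15], [8]]


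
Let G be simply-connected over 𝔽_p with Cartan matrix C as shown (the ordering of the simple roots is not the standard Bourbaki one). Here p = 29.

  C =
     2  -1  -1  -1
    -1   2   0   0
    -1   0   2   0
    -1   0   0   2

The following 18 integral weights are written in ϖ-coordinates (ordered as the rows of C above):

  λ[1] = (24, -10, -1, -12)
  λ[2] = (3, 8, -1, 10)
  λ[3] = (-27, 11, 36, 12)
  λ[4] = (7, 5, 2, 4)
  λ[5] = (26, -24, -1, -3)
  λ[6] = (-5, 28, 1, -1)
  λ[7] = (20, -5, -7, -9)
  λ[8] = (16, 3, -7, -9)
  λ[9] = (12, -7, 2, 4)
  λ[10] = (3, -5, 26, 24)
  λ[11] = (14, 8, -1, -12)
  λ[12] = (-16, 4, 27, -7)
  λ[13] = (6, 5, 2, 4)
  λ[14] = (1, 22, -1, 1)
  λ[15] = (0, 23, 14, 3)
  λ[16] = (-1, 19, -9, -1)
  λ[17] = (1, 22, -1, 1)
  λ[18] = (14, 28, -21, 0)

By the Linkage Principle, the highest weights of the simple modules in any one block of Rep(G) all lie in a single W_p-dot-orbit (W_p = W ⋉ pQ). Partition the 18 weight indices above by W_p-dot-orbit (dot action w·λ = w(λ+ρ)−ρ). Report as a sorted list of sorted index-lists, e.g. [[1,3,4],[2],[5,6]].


Dynkin diagram of C (from the 6 off-diagonal −1 entries): D_4.

W_29-reps of the 18 weights in Ā_29 (same 4-coord order as C):

    λ_1 → (4, 9, 0, 11)
    λ_2 → (4, 9, 0, 11)
    λ_3 → (7, 6, 3, 5)
    λ_4 → (7, 6, 3, 5)
    λ_5 → (2, 23, 0, 2)
    λ_6 → (2, 23, 0, 2)
    λ_7 → (3, 4, 6, 8)
    λ_8 → (3, 4, 6, 8)
    λ_9 → (7, 6, 3, 5)
    λ_10 → (2, 23, 0, 2)
    λ_11 → (4, 9, 0, 11)
    λ_12 → (7, 6, 3, 5)
    λ_13 → (7, 6, 3, 5)
    λ_14 → (2, 23, 0, 2)
    λ_15 → (4, 9, 0, 11)
    λ_16 → (0, 12, 0, 8)
    λ_17 → (2, 23, 0, 2)
    λ_18 → (4, 9, 0, 11)

The 18 indices split into 5 linkage classes (same alcove rep ⇔ same W_29-dot-orbit):

[[1, 2, 11, 15, 18], [3, 4, 9, 12, 13], [5, 6, 10, 14, 17], [7, 8], [16]]


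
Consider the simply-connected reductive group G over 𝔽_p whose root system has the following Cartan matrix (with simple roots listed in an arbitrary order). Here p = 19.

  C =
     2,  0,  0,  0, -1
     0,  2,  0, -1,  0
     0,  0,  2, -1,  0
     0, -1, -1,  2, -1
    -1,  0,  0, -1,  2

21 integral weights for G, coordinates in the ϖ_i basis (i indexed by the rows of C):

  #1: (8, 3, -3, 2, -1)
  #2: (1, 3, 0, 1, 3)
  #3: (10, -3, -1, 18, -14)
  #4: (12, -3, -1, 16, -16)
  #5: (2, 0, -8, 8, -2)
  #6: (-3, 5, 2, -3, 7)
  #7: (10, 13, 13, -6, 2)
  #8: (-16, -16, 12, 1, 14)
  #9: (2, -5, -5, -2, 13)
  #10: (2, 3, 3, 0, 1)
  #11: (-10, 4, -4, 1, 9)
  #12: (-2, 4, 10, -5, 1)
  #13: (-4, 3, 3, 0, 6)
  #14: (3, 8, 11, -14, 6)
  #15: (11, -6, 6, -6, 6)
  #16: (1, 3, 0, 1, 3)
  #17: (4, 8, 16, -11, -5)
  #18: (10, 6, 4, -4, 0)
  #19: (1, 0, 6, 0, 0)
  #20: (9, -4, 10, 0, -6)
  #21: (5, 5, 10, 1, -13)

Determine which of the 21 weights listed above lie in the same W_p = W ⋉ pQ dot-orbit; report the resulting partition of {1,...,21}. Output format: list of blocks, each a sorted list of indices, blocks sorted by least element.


C ↔ D_5 under row/col permutation; |W(D_5)| = 1920.

Each λ_j+ρ reduced to Ā_19; 5-tuples below use C's row order:

  λ_1+ρ ↦ (9, 4, 2, 1, 0)
  λ_2+ρ ↦ (2, 4, 1, 2, 4)
  λ_3+ρ ↦ (2, 2, 0, 0, 2)
  λ_4+ρ ↦ (2, 2, 0, 0, 2)
  λ_5+ρ ↦ (2, 1, 7, 1, 1)
  λ_6+ρ ↦ (2, 4, 1, 2, 4)
  λ_7+ρ ↦ (3, 4, 4, 1, 2)
  λ_8+ρ ↦ (2, 2, 0, 0, 2)
  λ_9+ρ ↦ (3, 4, 4, 1, 2)
  λ_10+ρ ↦ (3, 4, 4, 1, 2)
  λ_11+ρ ↦ (9, 4, 2, 1, 0)
  λ_12+ρ ↦ (2, 1, 7, 1, 1)
  λ_13+ρ ↦ (3, 4, 4, 1, 2)
  λ_14+ρ ↦ (2, 4, 1, 2, 4)
  λ_15+ρ ↦ (9, 4, 2, 1, 0)
  λ_16+ρ ↦ (2, 4, 1, 2, 4)
  λ_17+ρ ↦ (9, 4, 2, 1, 0)
  λ_18+ρ ↦ (9, 4, 2, 1, 0)
  λ_19+ρ ↦ (2, 1, 7, 1, 1)
  λ_20+ρ ↦ (3, 4, 4, 1, 2)
  λ_21+ρ ↦ (2, 4, 1, 2, 4)

Linkage partition of the 21 weights (5 classes, p=19):

[[1, 11, 15, 17, 18], [2, 6, 14, 16, 21], [3, 4, 8], [5, 12, 19], [7, 9, 10, 13, 20]]


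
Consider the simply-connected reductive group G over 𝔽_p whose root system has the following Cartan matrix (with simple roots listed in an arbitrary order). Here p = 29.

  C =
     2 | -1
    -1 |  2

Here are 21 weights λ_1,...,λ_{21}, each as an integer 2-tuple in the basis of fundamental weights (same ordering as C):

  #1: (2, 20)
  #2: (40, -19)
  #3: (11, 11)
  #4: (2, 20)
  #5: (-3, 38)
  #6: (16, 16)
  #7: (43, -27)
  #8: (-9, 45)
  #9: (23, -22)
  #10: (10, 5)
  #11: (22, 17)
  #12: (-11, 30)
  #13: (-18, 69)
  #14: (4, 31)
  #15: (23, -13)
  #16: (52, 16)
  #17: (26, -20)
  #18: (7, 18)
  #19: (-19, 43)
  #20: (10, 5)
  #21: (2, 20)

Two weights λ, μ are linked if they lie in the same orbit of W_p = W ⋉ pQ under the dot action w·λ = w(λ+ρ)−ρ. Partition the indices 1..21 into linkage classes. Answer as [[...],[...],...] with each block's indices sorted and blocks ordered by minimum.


Type A_2, rank 2, |W|=6; reorder rows/cols to standard.

Alcove-folded reps (p=29, 21 weights, presented ϖ-order):

    [1] (3, 21)
    [2] (11, 6)
    [3] (12, 12)
    [4] (3, 21)
    [5] (8, 19)
    [6] (12, 12)
    [7] (3, 11)
    [8] (9, 12)
    [9] (3, 21)
    [10] (11, 6)
    [11] (11, 6)
    [12] (8, 19)
    [13] (12, 12)
    [14] (3, 21)
    [15] (12, 12)
    [16] (12, 12)
    [17] (8, 19)
    [18] (8, 19)
    [19] (3, 11)
    [20] (11, 6)
    [21] (3, 21)

Grouping the 21 weights by Ā_29-representative: 6 linkage classes.

[[1, 4, 9, 14, 21], [2, 10, 11, 20], [3, 6, 13, 15, 16], [5, 12, 17, 18], [7, 19], [8]]


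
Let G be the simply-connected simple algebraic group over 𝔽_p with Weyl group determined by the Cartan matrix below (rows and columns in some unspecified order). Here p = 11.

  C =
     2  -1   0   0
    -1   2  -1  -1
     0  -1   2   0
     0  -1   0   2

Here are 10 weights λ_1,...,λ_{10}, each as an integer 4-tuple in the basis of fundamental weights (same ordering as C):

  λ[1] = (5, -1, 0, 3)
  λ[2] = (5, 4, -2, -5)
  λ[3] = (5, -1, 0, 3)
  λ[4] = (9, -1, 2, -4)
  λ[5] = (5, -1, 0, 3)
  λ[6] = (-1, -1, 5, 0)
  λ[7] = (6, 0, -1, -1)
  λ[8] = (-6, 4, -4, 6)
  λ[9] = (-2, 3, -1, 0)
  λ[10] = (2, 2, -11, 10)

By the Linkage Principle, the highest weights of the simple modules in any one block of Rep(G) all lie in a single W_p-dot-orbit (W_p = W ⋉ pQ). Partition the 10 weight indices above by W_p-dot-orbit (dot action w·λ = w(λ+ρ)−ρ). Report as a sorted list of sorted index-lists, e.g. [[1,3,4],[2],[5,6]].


Type D_4, rank 4, |W|=192; reorder rows/cols to standard.

W_11-reps of the 10 weights in Ā_11 (same 4-coord order as C):

  λ_1+ρ ↦ (6, 0, 1, 4)
  λ_2+ρ ↦ (6, 0, 1, 4)
  λ_3+ρ ↦ (6, 0, 1, 4)
  λ_4+ρ ↦ (7, 1, 0, 0)
  λ_5+ρ ↦ (6, 0, 1, 4)
  λ_6+ρ ↦ (0, 0, 6, 1)
  λ_7+ρ ↦ (7, 1, 0, 0)
  λ_8+ρ ↦ (2, 2, 0, 4)
  λ_9+ρ ↦ (1, 3, 0, 1)
  λ_10+ρ ↦ (1, 3, 0, 1)

The 10 indices split into 5 linkage classes (same alcove rep ⇔ same W_11-dot-orbit):

[[1, 2, 3, 5], [4, 7], [6], [8], [9, 10]]


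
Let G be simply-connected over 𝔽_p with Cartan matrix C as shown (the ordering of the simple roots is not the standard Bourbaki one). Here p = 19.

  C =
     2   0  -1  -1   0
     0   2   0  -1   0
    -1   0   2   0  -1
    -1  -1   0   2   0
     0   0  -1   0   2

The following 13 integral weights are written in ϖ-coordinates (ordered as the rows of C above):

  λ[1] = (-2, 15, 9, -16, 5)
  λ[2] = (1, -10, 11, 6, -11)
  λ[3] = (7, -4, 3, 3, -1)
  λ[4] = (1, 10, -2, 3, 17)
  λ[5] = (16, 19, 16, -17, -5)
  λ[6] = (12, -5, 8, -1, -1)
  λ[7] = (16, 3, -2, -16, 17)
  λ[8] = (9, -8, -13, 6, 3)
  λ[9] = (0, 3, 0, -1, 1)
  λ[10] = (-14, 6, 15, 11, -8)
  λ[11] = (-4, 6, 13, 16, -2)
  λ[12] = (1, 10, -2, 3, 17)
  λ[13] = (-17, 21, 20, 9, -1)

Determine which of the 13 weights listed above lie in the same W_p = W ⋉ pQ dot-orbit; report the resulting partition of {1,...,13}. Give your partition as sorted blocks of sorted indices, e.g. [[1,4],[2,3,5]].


Cartan matrix: type A_5 (|W|=720); un-permuting the 5 rows.

W_19-reps of the 13 weights in Ā_19 (same 5-coord order as C):

  1: (9, 0, 6, 1, 0);  2: (0, 5, 2, 2, 8);  3: (8, 3, 4, 1, 0);  4: (1, 4, 1, 0, 2);  5: (1, 4, 1, 0, 2);  6: (9, 0, 6, 1, 0);  7: (1, 4, 1, 0, 2);  8: (0, 5, 2, 2, 8);  9: (1, 4, 1, 0, 2);  10: (8, 3, 4, 1, 0);  11: (2, 1, 3, 3, 2);  12: (1, 4, 1, 0, 2);  13: (3, 0, 10, 1, 3)

Grouping the 13 weights by Ā_19-representative: 6 linkage classes.

[[1, 6], [2, 8], [3, 10], [4, 5, 7, 9, 12], [11], [13]]


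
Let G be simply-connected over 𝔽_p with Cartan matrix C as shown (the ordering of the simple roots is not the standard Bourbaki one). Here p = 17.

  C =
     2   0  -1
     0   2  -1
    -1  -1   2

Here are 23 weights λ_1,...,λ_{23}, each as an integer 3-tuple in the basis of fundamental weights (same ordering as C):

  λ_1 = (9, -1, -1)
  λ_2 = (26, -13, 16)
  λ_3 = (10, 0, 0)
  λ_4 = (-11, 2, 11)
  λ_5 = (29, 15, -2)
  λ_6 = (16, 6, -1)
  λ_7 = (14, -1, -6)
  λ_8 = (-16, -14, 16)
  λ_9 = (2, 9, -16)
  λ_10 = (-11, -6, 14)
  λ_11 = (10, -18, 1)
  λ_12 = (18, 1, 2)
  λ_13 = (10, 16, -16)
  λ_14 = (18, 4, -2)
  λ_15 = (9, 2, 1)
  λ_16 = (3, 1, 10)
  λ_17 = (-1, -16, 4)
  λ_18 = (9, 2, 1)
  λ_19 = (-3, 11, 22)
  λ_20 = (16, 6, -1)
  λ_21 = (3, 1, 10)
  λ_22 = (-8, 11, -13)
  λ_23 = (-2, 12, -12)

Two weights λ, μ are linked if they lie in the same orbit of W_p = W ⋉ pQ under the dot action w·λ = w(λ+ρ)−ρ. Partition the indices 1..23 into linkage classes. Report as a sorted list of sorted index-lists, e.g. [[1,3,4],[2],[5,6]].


Dynkin diagram of C (from the 4 off-diagonal −1 entries): A_3.

Ā_17 reps of the 23 weights (A_3, coords as presented):

    1: (10, 0, 0)
    2: (10, 5, 0)
    3: (11, 1, 1)
    4: (10, 3, 2)
    5: (11, 1, 1)
    6: (10, 0, 0)
    7: (10, 5, 0)
    8: (4, 2, 11)
    9: (10, 3, 2)
    10: (10, 5, 0)
    11: (4, 2, 11)
    12: (10, 3, 2)
    13: (4, 2, 11)
    14: (11, 1, 1)
    15: (10, 3, 2)
    16: (4, 2, 11)
    17: (10, 5, 0)
    18: (10, 3, 2)
    19: (11, 1, 1)
    20: (10, 0, 0)
    21: (4, 2, 11)
    22: (10, 5, 0)
    23: (11, 1, 1)

Linkage partition of the 23 weights (5 classes, p=17):

[[1, 6, 20], [2, 7, 10, 17, 22], [3, 5, 14, 19, 23], [4, 9, 12, 15, 18], [8, 11, 13, 16, 21]]


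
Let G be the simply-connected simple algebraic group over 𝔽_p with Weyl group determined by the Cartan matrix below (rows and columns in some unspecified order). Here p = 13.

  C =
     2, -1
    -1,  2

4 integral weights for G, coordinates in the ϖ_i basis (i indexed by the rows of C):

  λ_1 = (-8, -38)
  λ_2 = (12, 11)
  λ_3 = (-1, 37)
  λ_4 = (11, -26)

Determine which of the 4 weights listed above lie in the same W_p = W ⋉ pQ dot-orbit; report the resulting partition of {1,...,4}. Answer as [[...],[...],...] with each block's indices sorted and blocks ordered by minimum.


Cartan matrix: type A_2 (|W|=6); un-permuting the 2 rows.

Alcove-folded reps (p=13, 4 weights, presented ϖ-order):

  1: (2, 5) · 2: (1, 0) · 3: (1, 0) · 4: (1, 0)

Linkage partition of the 4 weights (2 classes, p=13):

[[1], [2, 3, 4]]


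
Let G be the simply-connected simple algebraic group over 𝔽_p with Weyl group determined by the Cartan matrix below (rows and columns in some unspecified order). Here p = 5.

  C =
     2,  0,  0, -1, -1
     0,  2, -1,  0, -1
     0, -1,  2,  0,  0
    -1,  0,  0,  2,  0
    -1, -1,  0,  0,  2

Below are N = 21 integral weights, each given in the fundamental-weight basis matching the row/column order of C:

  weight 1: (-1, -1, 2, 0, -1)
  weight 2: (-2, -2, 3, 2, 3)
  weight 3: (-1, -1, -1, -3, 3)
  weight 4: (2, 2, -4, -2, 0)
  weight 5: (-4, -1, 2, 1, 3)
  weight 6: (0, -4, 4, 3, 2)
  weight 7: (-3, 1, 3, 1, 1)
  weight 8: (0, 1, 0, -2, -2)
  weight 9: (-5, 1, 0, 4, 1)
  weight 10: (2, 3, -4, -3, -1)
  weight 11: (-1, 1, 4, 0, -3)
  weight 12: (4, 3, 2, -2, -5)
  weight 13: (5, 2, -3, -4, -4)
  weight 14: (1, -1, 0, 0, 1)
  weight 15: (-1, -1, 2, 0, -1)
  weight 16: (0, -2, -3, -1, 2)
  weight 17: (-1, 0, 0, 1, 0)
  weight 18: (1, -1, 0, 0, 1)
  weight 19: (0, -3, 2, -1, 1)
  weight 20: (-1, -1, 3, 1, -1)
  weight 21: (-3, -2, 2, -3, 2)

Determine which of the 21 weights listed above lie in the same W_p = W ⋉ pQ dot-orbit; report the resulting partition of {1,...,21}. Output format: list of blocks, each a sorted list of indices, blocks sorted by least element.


Cartan matrix: type A_5 (|W|=720); un-permuting the 5 rows.

Each λ_j+ρ reduced to Ā_5; 5-tuples below use C's row order:

  1: (0, 0, 3, 1, 0);  2: (1, 0, 1, 1, 1);  3: (2, 0, 0, 0, 2);  4: (1, 0, 1, 1, 1);  5: (1, 0, 1, 1, 1);  6: (0, 0, 3, 1, 0);  7: (0, 1, 1, 2, 1);  8: (1, 1, 1, 0, 0);  9: (2, 0, 0, 0, 2);  10: (1, 1, 1, 0, 0);  11: (0, 0, 3, 1, 0);  12: (2, 0, 0, 0, 2);  13: (0, 1, 1, 2, 1);  14: (2, 0, 0, 0, 2);  15: (0, 0, 3, 1, 0);  16: (1, 2, 1, 0, 0);  17: (0, 1, 1, 2, 1);  18: (2, 0, 0, 0, 2);  19: (1, 2, 1, 0, 0);  20: (0, 0, 3, 1, 0);  21: (0, 1, 1, 2, 1)

Grouping the 21 weights by Ā_5-representative: 6 linkage classes.

[[1, 6, 11, 15, 20], [2, 4, 5], [3, 9, 12, 14, 18], [7, 13, 17, 21], [8, 10], [16, 19]]


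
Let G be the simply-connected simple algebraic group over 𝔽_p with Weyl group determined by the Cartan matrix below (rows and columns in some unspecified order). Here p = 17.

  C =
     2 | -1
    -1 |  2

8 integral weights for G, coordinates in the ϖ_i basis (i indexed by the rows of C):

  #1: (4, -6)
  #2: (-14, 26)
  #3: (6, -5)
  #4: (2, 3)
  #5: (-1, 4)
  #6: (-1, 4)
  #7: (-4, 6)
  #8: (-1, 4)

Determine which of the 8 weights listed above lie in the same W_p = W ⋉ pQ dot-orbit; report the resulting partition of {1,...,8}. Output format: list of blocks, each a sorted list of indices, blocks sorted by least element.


Type A_2, rank 2, |W|=6; reorder rows/cols to standard.

Folding the 8 weights λ_j+ρ into Ā_17 (reps in the given 2-coord order):

  λ_1 → (0, 5)
  λ_2 → (3, 4)
  λ_3 → (3, 4)
  λ_4 → (3, 4)
  λ_5 → (0, 5)
  λ_6 → (0, 5)
  λ_7 → (3, 4)
  λ_8 → (0, 5)

Partition of {1..8} into 2 W_17-dot-orbits:

[[1, 5, 6, 8], [2, 3, 4, 7]]
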